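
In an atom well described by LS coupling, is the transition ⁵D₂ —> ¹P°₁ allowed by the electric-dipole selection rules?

Parity must change: even → odd — satisfied.
ΔS = 0: S: 2 → 0 — violated.
ΔL = 0, ±1 (not L=0↔0): L: 2 → 1, ΔL = -1 — satisfied.
ΔJ = 0, ±1 (not J=0↔0): J: 2 → 1, ΔJ = -1 — satisfied.
Rule(s) violated: ΔS.

forbidden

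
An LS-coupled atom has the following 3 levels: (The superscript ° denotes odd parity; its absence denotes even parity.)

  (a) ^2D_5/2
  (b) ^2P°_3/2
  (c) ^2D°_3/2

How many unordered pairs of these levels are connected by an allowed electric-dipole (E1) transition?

2

(a)–(b): allowed.
(a)–(c): allowed.
(b)–(c): forbidden (parity).
Allowed pairs: 2 of 3.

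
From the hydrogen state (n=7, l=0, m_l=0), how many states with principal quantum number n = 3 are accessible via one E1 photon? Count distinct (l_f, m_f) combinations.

3

E1 requires Δl = ±1, so l_f ∈ {-1, 1}; with 0 ≤ l_f ≤ n_f−1 = 2, the allowed l_f values are {1}.
For l_f = 1: m_f ∈ {m_i−1, m_i, m_i+1} ∩ [−1, 1] = {-1, 0, 1} → 3 states.
Total: 3.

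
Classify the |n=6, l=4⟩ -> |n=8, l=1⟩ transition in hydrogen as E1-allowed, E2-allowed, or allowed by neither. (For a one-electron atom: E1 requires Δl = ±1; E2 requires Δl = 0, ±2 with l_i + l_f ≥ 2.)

neither

Δl = 1 − 4 = -3; l_i + l_f = 5.
E1 (Δl = ±1): not satisfied.
E2 (Δl = 0,±2, l_i+l_f ≥ 2): not satisfied.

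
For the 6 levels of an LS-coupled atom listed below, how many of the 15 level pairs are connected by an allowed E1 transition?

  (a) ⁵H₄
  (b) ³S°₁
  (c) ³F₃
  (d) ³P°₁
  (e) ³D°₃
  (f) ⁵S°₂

1

(a)–(b): forbidden (ΔS, ΔL, ΔJ).
(a)–(c): forbidden (parity, ΔS, ΔL).
(a)–(d): forbidden (ΔS, ΔL, ΔJ).
(a)–(e): forbidden (ΔS, ΔL).
(a)–(f): forbidden (ΔL, ΔJ).
(b)–(c): forbidden (ΔL, ΔJ).
(b)–(d): forbidden (parity).
(b)–(e): forbidden (parity, ΔL, ΔJ).
(b)–(f): forbidden (parity, ΔS, ΔL).
(c)–(d): forbidden (ΔL, ΔJ).
(c)–(e): allowed.
(c)–(f): forbidden (ΔS, ΔL).
(d)–(e): forbidden (parity, ΔJ).
(d)–(f): forbidden (parity, ΔS).
(e)–(f): forbidden (parity, ΔS, ΔL).
Allowed pairs: 1 of 15.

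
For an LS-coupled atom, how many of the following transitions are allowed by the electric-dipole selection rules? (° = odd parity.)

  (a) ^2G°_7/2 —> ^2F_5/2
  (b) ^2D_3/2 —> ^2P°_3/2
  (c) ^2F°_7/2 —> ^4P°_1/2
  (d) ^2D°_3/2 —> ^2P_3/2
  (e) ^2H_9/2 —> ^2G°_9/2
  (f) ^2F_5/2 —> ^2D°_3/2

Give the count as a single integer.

(a) allowed
(b) allowed
(c) forbidden (parity, ΔS, ΔL, ΔJ fail)
(d) allowed
(e) allowed
(f) allowed
Total allowed: 5 of 6.

5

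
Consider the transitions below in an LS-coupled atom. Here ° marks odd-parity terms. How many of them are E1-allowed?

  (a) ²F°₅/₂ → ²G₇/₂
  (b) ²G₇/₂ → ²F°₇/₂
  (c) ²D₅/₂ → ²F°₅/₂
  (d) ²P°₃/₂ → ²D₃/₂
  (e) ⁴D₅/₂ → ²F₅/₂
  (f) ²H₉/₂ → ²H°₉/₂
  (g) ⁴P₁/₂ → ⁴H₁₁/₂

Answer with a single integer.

5

(a) allowed
(b) allowed
(c) allowed
(d) allowed
(e) forbidden (parity, ΔS fail)
(f) allowed
(g) forbidden (parity, ΔL, ΔJ fail)
Total allowed: 5 of 7.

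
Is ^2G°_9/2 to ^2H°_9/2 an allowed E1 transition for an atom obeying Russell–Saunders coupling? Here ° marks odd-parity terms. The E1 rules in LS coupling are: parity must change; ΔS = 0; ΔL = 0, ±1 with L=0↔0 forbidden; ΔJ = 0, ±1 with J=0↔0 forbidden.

forbidden

Initial level: S=1/2, L=4, J=9/2, parity odd. Final level: S=1/2, L=5, J=9/2, parity odd.
Parity must change: odd → odd — violated.
ΔS = 0: S: 1/2 → 1/2 — satisfied.
ΔL = 0, ±1 (not L=0↔0): L: 4 → 5, ΔL = +1 — satisfied.
ΔJ = 0, ±1 (not J=0↔0): J: 9/2 → 9/2, ΔJ = +0 — satisfied.
Rule(s) violated: parity.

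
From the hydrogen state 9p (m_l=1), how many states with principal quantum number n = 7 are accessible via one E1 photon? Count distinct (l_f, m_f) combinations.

4

E1 requires Δl = ±1, so l_f ∈ {0, 2}; with 0 ≤ l_f ≤ n_f−1 = 6, the allowed l_f values are {0, 2}.
For l_f = 0: m_f ∈ {m_i−1, m_i, m_i+1} ∩ [−0, 0] = {0} → 1 state.
For l_f = 2: m_f ∈ {m_i−1, m_i, m_i+1} ∩ [−2, 2] = {0, 1, 2} → 3 states.
Total: 4.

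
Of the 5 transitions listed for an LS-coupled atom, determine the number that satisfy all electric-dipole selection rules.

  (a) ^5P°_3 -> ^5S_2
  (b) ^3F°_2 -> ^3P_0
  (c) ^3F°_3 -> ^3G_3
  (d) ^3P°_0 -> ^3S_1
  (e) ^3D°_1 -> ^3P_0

(a) allowed
(b) forbidden (ΔL, ΔJ fail)
(c) allowed
(d) allowed
(e) allowed
Total allowed: 4 of 5.

4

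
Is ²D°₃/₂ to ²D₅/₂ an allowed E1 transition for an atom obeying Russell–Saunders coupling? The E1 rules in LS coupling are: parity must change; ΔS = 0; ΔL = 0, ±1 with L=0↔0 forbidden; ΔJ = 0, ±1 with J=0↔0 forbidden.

allowed

Parity must change: odd → even — passes.
ΔS = 0: S: 1/2 → 1/2 — passes.
ΔL = 0, ±1 (not L=0↔0): L: 2 → 2, ΔL = +0 — passes.
ΔJ = 0, ±1 (not J=0↔0): J: 3/2 → 5/2, ΔJ = +1 — passes.
All four E1 rules are satisfied.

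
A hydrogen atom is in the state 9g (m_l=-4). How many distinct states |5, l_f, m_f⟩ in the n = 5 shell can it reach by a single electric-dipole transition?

1

E1 requires Δl = ±1, so l_f ∈ {3, 5}; with 0 ≤ l_f ≤ n_f−1 = 4, the allowed l_f values are {3}.
For l_f = 3: m_f ∈ {m_i−1, m_i, m_i+1} ∩ [−3, 3] = {-3} → 1 state.
Total: 1.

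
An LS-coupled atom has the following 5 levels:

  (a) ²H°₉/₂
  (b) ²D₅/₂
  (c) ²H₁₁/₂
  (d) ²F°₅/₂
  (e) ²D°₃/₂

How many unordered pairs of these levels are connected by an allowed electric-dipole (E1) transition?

3

(a)–(b): forbidden (ΔL, ΔJ).
(a)–(c): allowed.
(a)–(d): forbidden (parity, ΔL, ΔJ).
(a)–(e): forbidden (parity, ΔL, ΔJ).
(b)–(c): forbidden (parity, ΔL, ΔJ).
(b)–(d): allowed.
(b)–(e): allowed.
(c)–(d): forbidden (ΔL, ΔJ).
(c)–(e): forbidden (ΔL, ΔJ).
(d)–(e): forbidden (parity).
Allowed pairs: 3 of 10.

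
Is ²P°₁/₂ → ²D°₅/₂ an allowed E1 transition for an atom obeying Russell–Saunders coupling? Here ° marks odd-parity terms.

Initial level: S=1/2, L=1, J=1/2, parity odd. Final level: S=1/2, L=2, J=5/2, parity odd.
Parity must change: odd → odd — ✗.
ΔS = 0: S: 1/2 → 1/2 — ✓.
ΔL = 0, ±1 (not L=0↔0): L: 1 → 2, ΔL = +1 — ✓.
ΔJ = 0, ±1 (not J=0↔0): J: 1/2 → 5/2, ΔJ = +2 — ✗.
Rule(s) violated: parity, ΔJ.

forbidden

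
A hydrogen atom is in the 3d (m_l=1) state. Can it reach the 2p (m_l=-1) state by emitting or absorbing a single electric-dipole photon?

Δl = 1 − 2 = -1; the E1 rule Δl = ±1 is ✓.
Δm_l = -1 − (1) = -2. E1 requires Δm_l = 0, ±1: ✗.
The transition is electric-dipole forbidden.

forbidden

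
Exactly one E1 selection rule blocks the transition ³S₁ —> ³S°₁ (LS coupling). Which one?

Initial level: S=1, L=0, J=1, parity even. Final level: S=1, L=0, J=1, parity odd.
ΔJ = 0, ±1 (not J=0↔0): J: 1 → 1, ΔJ = +0 — passes.
ΔS = 0: S: 1 → 1 — passes.
Parity must change: even → odd — passes.
ΔL = 0, ±1 (not L=0↔0): L: 0 → 0, ΔL = +0 — fails.

the L=0 ↔ L=0 exclusion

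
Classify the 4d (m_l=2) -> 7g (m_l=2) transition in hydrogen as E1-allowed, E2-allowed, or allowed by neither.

Δl = 4 − 2 = +2; l_i + l_f = 6.
Δm_l = +0.
E1 (Δl = ±1, |Δm_l| ≤ 1): not satisfied.
E2 (Δl = 0,±2, l_i+l_f ≥ 2, |Δm_l| ≤ 2): satisfied.

E2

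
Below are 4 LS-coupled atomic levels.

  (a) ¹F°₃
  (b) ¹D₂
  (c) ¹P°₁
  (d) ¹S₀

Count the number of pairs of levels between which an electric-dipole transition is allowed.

(a)–(b): allowed.
(a)–(c): forbidden (parity, ΔL, ΔJ).
(a)–(d): forbidden (ΔL, ΔJ).
(b)–(c): allowed.
(b)–(d): forbidden (parity, ΔL, ΔJ).
(c)–(d): allowed.
Allowed pairs: 3 of 6.

3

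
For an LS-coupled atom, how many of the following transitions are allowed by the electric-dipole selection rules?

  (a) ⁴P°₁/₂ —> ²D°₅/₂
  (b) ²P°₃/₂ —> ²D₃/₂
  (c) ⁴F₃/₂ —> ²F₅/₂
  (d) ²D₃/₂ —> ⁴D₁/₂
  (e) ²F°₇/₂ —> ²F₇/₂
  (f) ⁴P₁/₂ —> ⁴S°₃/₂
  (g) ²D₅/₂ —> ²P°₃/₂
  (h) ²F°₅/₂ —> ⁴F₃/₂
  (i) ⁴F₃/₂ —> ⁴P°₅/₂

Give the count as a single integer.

4

(a) forbidden (parity, ΔS, ΔJ fail)
(b) allowed
(c) forbidden (parity, ΔS fail)
(d) forbidden (parity, ΔS fail)
(e) allowed
(f) allowed
(g) allowed
(h) forbidden (ΔS fails)
(i) forbidden (ΔL fails)
Total allowed: 4 of 9.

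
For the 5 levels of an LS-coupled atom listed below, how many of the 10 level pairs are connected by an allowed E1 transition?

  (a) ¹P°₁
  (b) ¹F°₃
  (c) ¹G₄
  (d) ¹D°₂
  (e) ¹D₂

4

(a)–(b): forbidden (parity, ΔL, ΔJ).
(a)–(c): forbidden (ΔL, ΔJ).
(a)–(d): forbidden (parity).
(a)–(e): allowed.
(b)–(c): allowed.
(b)–(d): forbidden (parity).
(b)–(e): allowed.
(c)–(d): forbidden (ΔL, ΔJ).
(c)–(e): forbidden (parity, ΔL, ΔJ).
(d)–(e): allowed.
Allowed pairs: 4 of 10.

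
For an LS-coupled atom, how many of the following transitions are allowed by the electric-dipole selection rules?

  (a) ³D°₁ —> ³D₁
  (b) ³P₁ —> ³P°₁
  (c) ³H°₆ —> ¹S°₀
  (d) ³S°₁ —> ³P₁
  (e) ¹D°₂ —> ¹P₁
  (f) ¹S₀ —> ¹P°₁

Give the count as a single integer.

5

(a) allowed
(b) allowed
(c) forbidden (parity, ΔS, ΔL, ΔJ fail)
(d) allowed
(e) allowed
(f) allowed
Total allowed: 5 of 6.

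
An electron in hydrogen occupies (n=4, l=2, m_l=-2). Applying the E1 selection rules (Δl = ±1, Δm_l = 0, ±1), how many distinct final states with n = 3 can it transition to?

1

E1 requires Δl = ±1, so l_f ∈ {1, 3}; with 0 ≤ l_f ≤ n_f−1 = 2, the allowed l_f values are {1}.
For l_f = 1: m_f ∈ {m_i−1, m_i, m_i+1} ∩ [−1, 1] = {-1} → 1 state.
Total: 1.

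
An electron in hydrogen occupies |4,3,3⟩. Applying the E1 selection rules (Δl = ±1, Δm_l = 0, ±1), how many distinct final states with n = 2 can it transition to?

E1 requires l_f ∈ {2, 4}, but neither lies in [0, 1], so no final state is reachable.
Total: 0.

0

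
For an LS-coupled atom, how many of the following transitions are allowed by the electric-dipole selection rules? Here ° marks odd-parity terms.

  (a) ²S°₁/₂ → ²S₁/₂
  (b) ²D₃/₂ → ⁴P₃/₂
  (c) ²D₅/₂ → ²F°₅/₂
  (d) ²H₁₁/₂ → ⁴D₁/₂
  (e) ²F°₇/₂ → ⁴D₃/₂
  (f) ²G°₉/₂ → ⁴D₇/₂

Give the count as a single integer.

(a) forbidden (ΔL fails)
(b) forbidden (parity, ΔS fail)
(c) allowed
(d) forbidden (parity, ΔS, ΔL, ΔJ fail)
(e) forbidden (ΔS, ΔJ fail)
(f) forbidden (ΔS, ΔL fail)
Total allowed: 1 of 6.

1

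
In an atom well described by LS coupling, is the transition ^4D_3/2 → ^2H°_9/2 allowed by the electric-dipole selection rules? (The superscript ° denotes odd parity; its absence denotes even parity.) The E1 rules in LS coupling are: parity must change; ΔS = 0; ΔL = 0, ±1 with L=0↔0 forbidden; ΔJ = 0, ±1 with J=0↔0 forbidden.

Initial level: S=3/2, L=2, J=3/2, parity even. Final level: S=1/2, L=5, J=9/2, parity odd.
ΔS = 0: S: 3/2 → 1/2 — violated.
Parity must change: even → odd — satisfied.
ΔL = 0, ±1 (not L=0↔0): L: 2 → 5, ΔL = +3 — violated.
ΔJ = 0, ±1 (not J=0↔0): J: 3/2 → 9/2, ΔJ = +3 — violated.
Rule(s) violated: ΔS, ΔL, ΔJ.

forbidden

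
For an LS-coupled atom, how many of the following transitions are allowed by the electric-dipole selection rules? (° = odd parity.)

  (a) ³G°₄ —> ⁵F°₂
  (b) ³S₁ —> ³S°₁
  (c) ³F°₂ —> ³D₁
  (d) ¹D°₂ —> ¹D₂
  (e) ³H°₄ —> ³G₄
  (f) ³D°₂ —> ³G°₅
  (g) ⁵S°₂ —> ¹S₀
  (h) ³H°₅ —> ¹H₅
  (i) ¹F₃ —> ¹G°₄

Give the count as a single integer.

4

(a) forbidden (parity, ΔS, ΔJ fail)
(b) forbidden (ΔL fails)
(c) allowed
(d) allowed
(e) allowed
(f) forbidden (parity, ΔL, ΔJ fail)
(g) forbidden (ΔS, ΔL, ΔJ fail)
(h) forbidden (ΔS fails)
(i) allowed
Total allowed: 4 of 9.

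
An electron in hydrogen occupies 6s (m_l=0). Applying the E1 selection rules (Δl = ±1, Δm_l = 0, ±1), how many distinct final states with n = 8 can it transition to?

E1 requires Δl = ±1, so l_f ∈ {-1, 1}; with 0 ≤ l_f ≤ n_f−1 = 7, the allowed l_f values are {1}.
For l_f = 1: m_f ∈ {m_i−1, m_i, m_i+1} ∩ [−1, 1] = {-1, 0, 1} → 3 states.
Total: 3.

3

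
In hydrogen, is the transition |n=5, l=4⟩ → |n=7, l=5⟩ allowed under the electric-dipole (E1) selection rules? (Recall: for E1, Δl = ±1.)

allowed

Initial l = 4, final l = 5, so Δl = +1. E1 requires Δl = ±1: ✓.
All E1 selection rules are satisfied.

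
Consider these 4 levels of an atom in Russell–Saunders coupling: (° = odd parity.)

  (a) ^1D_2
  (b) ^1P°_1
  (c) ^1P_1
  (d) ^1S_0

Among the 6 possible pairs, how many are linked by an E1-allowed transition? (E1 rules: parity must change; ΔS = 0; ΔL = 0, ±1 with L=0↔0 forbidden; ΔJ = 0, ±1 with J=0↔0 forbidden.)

(a)–(b): allowed.
(a)–(c): forbidden (parity).
(a)–(d): forbidden (parity, ΔL, ΔJ).
(b)–(c): allowed.
(b)–(d): allowed.
(c)–(d): forbidden (parity).
Allowed pairs: 3 of 6.

3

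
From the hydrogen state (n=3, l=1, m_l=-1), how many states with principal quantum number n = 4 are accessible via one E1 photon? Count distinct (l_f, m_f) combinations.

E1 requires Δl = ±1, so l_f ∈ {0, 2}; with 0 ≤ l_f ≤ n_f−1 = 3, the allowed l_f values are {0, 2}.
For l_f = 0: m_f ∈ {m_i−1, m_i, m_i+1} ∩ [−0, 0] = {0} → 1 state.
For l_f = 2: m_f ∈ {m_i−1, m_i, m_i+1} ∩ [−2, 2] = {-2, -1, 0} → 3 states.
Total: 4.

4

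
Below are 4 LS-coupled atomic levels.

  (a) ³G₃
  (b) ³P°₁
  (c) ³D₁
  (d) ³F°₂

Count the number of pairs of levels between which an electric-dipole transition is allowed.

3

(a)–(b): forbidden (ΔL, ΔJ).
(a)–(c): forbidden (parity, ΔL, ΔJ).
(a)–(d): allowed.
(b)–(c): allowed.
(b)–(d): forbidden (parity, ΔL).
(c)–(d): allowed.
Allowed pairs: 3 of 6.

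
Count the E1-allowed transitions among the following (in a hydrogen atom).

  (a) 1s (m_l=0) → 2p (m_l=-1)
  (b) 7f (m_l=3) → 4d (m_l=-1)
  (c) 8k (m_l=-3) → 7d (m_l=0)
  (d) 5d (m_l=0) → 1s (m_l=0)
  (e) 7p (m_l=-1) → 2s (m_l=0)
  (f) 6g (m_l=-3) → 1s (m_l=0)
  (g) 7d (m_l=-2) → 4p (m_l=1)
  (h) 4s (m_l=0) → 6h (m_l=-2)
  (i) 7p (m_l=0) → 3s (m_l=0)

(a) allowed
(b) forbidden — Δm_l = -4 (E1 requires Δm_l = 0, ±1)
(c) forbidden — Δl = -5 (E1 requires Δl = ±1); Δm_l = +3 (E1 requires Δm_l = 0, ±1)
(d) forbidden — Δl = -2 (E1 requires Δl = ±1)
(e) allowed
(f) forbidden — Δl = -4 (E1 requires Δl = ±1); Δm_l = +3 (E1 requires Δm_l = 0, ±1)
(g) forbidden — Δm_l = +3 (E1 requires Δm_l = 0, ±1)
(h) forbidden — Δl = +5 (E1 requires Δl = ±1); Δm_l = -2 (E1 requires Δm_l = 0, ±1)
(i) allowed
Total allowed: 3 of 9.

3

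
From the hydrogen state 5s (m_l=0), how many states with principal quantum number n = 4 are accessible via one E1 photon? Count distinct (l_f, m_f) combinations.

E1 requires Δl = ±1, so l_f ∈ {-1, 1}; with 0 ≤ l_f ≤ n_f−1 = 3, the allowed l_f values are {1}.
For l_f = 1: m_f ∈ {m_i−1, m_i, m_i+1} ∩ [−1, 1] = {-1, 0, 1} → 3 states.
Total: 3.

3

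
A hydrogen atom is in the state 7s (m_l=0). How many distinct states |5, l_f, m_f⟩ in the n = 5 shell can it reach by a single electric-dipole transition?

3

E1 requires Δl = ±1, so l_f ∈ {-1, 1}; with 0 ≤ l_f ≤ n_f−1 = 4, the allowed l_f values are {1}.
For l_f = 1: m_f ∈ {m_i−1, m_i, m_i+1} ∩ [−1, 1] = {-1, 0, 1} → 3 states.
Total: 3.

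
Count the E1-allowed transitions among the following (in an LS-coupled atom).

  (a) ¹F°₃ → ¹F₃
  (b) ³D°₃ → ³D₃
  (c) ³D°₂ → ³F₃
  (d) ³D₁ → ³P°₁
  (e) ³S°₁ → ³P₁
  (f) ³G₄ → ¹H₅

5

(a) allowed
(b) allowed
(c) allowed
(d) allowed
(e) allowed
(f) forbidden (parity, ΔS fail)
Total allowed: 5 of 6.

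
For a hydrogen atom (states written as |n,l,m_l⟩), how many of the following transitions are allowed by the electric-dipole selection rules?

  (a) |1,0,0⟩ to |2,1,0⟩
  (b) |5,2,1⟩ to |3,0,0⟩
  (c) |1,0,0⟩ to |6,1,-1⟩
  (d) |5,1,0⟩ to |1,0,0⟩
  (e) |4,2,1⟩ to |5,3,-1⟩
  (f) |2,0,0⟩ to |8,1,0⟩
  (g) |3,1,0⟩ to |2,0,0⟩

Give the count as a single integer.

5

(a) allowed
(b) forbidden — Δl = -2 (E1 requires Δl = ±1)
(c) allowed
(d) allowed
(e) forbidden — Δm_l = -2 (E1 requires Δm_l = 0, ±1)
(f) allowed
(g) allowed
Total allowed: 5 of 7.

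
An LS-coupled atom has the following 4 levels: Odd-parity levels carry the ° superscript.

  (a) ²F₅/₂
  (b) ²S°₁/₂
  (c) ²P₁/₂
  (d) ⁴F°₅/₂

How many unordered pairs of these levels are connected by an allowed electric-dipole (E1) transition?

1

(a)–(b): forbidden (ΔL, ΔJ).
(a)–(c): forbidden (parity, ΔL, ΔJ).
(a)–(d): forbidden (ΔS).
(b)–(c): allowed.
(b)–(d): forbidden (parity, ΔS, ΔL, ΔJ).
(c)–(d): forbidden (ΔS, ΔL, ΔJ).
Allowed pairs: 1 of 6.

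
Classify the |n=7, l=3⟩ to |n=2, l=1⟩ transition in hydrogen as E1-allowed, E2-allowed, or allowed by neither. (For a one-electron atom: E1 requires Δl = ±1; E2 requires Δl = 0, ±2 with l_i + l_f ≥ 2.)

Δl = 1 − 3 = -2; l_i + l_f = 4.
E1 (Δl = ±1): not satisfied.
E2 (Δl = 0,±2, l_i+l_f ≥ 2): satisfied.

E2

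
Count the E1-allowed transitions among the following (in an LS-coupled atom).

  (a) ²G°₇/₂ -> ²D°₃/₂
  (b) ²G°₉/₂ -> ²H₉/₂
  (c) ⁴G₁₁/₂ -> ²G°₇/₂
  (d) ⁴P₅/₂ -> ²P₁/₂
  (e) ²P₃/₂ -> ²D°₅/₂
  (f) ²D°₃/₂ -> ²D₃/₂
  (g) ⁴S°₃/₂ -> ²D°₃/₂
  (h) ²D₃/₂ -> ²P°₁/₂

4

(a) forbidden (parity, ΔL, ΔJ fail)
(b) allowed
(c) forbidden (ΔS, ΔJ fail)
(d) forbidden (parity, ΔS, ΔJ fail)
(e) allowed
(f) allowed
(g) forbidden (parity, ΔS, ΔL fail)
(h) allowed
Total allowed: 4 of 8.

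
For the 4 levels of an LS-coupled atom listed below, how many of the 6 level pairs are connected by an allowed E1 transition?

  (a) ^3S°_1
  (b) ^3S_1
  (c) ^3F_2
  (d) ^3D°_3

1

(a)–(b): forbidden (ΔL).
(a)–(c): forbidden (ΔL).
(a)–(d): forbidden (parity, ΔL, ΔJ).
(b)–(c): forbidden (parity, ΔL).
(b)–(d): forbidden (ΔL, ΔJ).
(c)–(d): allowed.
Allowed pairs: 1 of 6.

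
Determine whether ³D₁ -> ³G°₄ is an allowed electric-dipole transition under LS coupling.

Initial level: S=1, L=2, J=1, parity even. Final level: S=1, L=4, J=4, parity odd.
ΔJ = 0, ±1 (not J=0↔0): J: 1 → 4, ΔJ = +3 — violated.
ΔS = 0: S: 1 → 1 — satisfied.
ΔL = 0, ±1 (not L=0↔0): L: 2 → 4, ΔL = +2 — violated.
Parity must change: even → odd — satisfied.
Rule(s) violated: ΔL, ΔJ.

forbidden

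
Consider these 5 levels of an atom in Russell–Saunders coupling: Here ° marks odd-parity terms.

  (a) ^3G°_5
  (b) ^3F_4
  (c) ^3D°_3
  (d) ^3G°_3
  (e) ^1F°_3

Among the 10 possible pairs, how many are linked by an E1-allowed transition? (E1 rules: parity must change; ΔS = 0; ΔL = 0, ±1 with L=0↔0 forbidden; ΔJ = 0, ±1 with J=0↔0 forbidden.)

(a)–(b): allowed.
(a)–(c): forbidden (parity, ΔL, ΔJ).
(a)–(d): forbidden (parity, ΔJ).
(a)–(e): forbidden (parity, ΔS, ΔJ).
(b)–(c): allowed.
(b)–(d): allowed.
(b)–(e): forbidden (ΔS).
(c)–(d): forbidden (parity, ΔL).
(c)–(e): forbidden (parity, ΔS).
(d)–(e): forbidden (parity, ΔS).
Allowed pairs: 3 of 10.

3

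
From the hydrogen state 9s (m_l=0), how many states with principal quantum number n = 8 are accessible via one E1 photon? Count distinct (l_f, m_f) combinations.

E1 requires Δl = ±1, so l_f ∈ {-1, 1}; with 0 ≤ l_f ≤ n_f−1 = 7, the allowed l_f values are {1}.
For l_f = 1: m_f ∈ {m_i−1, m_i, m_i+1} ∩ [−1, 1] = {-1, 0, 1} → 3 states.
Total: 3.

3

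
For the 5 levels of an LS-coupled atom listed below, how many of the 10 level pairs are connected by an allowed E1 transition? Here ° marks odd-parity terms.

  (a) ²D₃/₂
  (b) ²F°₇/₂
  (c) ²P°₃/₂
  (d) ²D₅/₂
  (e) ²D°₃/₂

5

(a)–(b): forbidden (ΔJ).
(a)–(c): allowed.
(a)–(d): forbidden (parity).
(a)–(e): allowed.
(b)–(c): forbidden (parity, ΔL, ΔJ).
(b)–(d): allowed.
(b)–(e): forbidden (parity, ΔJ).
(c)–(d): allowed.
(c)–(e): forbidden (parity).
(d)–(e): allowed.
Allowed pairs: 5 of 10.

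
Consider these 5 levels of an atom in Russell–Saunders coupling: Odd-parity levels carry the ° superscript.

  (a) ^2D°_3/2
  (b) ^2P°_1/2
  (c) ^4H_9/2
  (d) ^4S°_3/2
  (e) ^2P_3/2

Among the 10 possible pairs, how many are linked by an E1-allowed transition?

2

(a)–(b): forbidden (parity).
(a)–(c): forbidden (ΔS, ΔL, ΔJ).
(a)–(d): forbidden (parity, ΔS, ΔL).
(a)–(e): allowed.
(b)–(c): forbidden (ΔS, ΔL, ΔJ).
(b)–(d): forbidden (parity, ΔS).
(b)–(e): allowed.
(c)–(d): forbidden (ΔL, ΔJ).
(c)–(e): forbidden (parity, ΔS, ΔL, ΔJ).
(d)–(e): forbidden (ΔS).
Allowed pairs: 2 of 10.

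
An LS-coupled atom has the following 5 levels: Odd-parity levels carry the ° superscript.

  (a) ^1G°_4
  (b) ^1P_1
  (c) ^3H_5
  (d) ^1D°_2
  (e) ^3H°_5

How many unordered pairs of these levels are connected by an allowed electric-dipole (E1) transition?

2

(a)–(b): forbidden (ΔL, ΔJ).
(a)–(c): forbidden (ΔS).
(a)–(d): forbidden (parity, ΔL, ΔJ).
(a)–(e): forbidden (parity, ΔS).
(b)–(c): forbidden (parity, ΔS, ΔL, ΔJ).
(b)–(d): allowed.
(b)–(e): forbidden (ΔS, ΔL, ΔJ).
(c)–(d): forbidden (ΔS, ΔL, ΔJ).
(c)–(e): allowed.
(d)–(e): forbidden (parity, ΔS, ΔL, ΔJ).
Allowed pairs: 2 of 10.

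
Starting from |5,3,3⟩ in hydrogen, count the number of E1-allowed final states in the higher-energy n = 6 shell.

4

E1 requires Δl = ±1, so l_f ∈ {2, 4}; with 0 ≤ l_f ≤ n_f−1 = 5, the allowed l_f values are {2, 4}.
For l_f = 2: m_f ∈ {m_i−1, m_i, m_i+1} ∩ [−2, 2] = {2} → 1 state.
For l_f = 4: m_f ∈ {m_i−1, m_i, m_i+1} ∩ [−4, 4] = {2, 3, 4} → 3 states.
Total: 4.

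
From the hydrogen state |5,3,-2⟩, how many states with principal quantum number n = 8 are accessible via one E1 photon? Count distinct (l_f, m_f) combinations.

5

E1 requires Δl = ±1, so l_f ∈ {2, 4}; with 0 ≤ l_f ≤ n_f−1 = 7, the allowed l_f values are {2, 4}.
For l_f = 2: m_f ∈ {m_i−1, m_i, m_i+1} ∩ [−2, 2] = {-2, -1} → 2 states.
For l_f = 4: m_f ∈ {m_i−1, m_i, m_i+1} ∩ [−4, 4] = {-3, -2, -1} → 3 states.
Total: 5.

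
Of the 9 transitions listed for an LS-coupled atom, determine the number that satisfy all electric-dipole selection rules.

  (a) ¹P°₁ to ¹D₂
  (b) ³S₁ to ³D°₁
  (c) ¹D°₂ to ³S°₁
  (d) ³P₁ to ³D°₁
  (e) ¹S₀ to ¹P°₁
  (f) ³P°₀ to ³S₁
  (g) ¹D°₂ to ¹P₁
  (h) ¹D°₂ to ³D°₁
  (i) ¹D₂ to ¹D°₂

(a) allowed
(b) forbidden (ΔL fails)
(c) forbidden (parity, ΔS, ΔL fail)
(d) allowed
(e) allowed
(f) allowed
(g) allowed
(h) forbidden (parity, ΔS fail)
(i) allowed
Total allowed: 6 of 9.

6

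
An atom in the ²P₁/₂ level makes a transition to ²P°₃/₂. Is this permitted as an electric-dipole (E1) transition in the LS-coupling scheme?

Initial level: S=1/2, L=1, J=1/2, parity even. Final level: S=1/2, L=1, J=3/2, parity odd.
Parity must change: even → odd — passes.
ΔS = 0: S: 1/2 → 1/2 — passes.
ΔJ = 0, ±1 (not J=0↔0): J: 1/2 → 3/2, ΔJ = +1 — passes.
ΔL = 0, ±1 (not L=0↔0): L: 1 → 1, ΔL = +0 — passes.
All four E1 rules are satisfied.

allowed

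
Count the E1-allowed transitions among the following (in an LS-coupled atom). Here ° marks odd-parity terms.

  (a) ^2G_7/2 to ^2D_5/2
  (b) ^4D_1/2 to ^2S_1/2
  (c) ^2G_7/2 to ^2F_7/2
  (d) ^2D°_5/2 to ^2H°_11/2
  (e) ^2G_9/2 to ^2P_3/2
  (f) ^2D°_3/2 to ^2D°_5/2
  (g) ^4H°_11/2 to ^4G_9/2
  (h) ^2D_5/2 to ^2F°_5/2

2

(a) forbidden (parity, ΔL fail)
(b) forbidden (parity, ΔS, ΔL fail)
(c) forbidden (parity fails)
(d) forbidden (parity, ΔL, ΔJ fail)
(e) forbidden (parity, ΔL, ΔJ fail)
(f) forbidden (parity fails)
(g) allowed
(h) allowed
Total allowed: 2 of 8.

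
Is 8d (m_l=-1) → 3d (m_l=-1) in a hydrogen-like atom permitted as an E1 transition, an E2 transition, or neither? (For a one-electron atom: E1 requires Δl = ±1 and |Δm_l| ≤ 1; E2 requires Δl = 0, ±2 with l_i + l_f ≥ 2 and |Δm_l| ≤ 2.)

E2

Δl = 2 − 2 = +0; l_i + l_f = 4.
Δm_l = +0.
E1 (Δl = ±1, |Δm_l| ≤ 1): not satisfied.
E2 (Δl = 0,±2, l_i+l_f ≥ 2, |Δm_l| ≤ 2): satisfied.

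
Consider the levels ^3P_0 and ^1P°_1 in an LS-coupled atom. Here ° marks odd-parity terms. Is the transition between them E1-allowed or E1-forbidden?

forbidden

Reading off the term symbols: S 1→0, L 1→1, J 0→1, parity even→odd.
ΔS = 0: S: 1 → 0 — fails.
Parity must change: even → odd — passes.
ΔL = 0, ±1 (not L=0↔0): L: 1 → 1, ΔL = +0 — passes.
ΔJ = 0, ±1 (not J=0↔0): J: 0 → 1, ΔJ = +1 — passes.
Rule(s) violated: ΔS.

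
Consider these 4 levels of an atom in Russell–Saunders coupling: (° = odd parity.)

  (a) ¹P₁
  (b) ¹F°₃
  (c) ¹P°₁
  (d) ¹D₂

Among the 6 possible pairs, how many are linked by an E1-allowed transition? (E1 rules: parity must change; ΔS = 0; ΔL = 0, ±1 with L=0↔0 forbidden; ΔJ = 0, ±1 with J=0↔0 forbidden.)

3

(a)–(b): forbidden (ΔL, ΔJ).
(a)–(c): allowed.
(a)–(d): forbidden (parity).
(b)–(c): forbidden (parity, ΔL, ΔJ).
(b)–(d): allowed.
(c)–(d): allowed.
Allowed pairs: 3 of 6.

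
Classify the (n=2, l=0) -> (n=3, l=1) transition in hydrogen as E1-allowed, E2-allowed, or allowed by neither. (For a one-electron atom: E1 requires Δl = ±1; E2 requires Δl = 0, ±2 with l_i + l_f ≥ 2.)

Δl = 1 − 0 = +1; l_i + l_f = 1.
E1 (Δl = ±1): satisfied.
E2 (Δl = 0,±2, l_i+l_f ≥ 2): not satisfied.

E1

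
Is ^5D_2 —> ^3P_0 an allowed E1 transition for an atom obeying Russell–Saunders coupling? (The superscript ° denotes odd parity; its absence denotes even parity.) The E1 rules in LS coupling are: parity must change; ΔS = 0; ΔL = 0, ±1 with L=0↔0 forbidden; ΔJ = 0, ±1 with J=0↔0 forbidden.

Parity must change: even → even — fails.
ΔS = 0: S: 2 → 1 — fails.
ΔL = 0, ±1 (not L=0↔0): L: 2 → 1, ΔL = -1 — ok.
ΔJ = 0, ±1 (not J=0↔0): J: 2 → 0, ΔJ = -2 — fails.
Rule(s) violated: parity, ΔS, ΔJ.

forbidden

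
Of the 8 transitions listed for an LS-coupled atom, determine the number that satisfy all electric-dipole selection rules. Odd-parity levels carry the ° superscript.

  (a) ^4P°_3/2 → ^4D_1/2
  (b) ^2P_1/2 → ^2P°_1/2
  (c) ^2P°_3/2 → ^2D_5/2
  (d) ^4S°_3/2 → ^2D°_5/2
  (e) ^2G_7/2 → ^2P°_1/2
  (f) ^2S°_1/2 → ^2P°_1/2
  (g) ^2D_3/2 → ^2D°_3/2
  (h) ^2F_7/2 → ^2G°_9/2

5

(a) allowed
(b) allowed
(c) allowed
(d) forbidden (parity, ΔS, ΔL fail)
(e) forbidden (ΔL, ΔJ fail)
(f) forbidden (parity fails)
(g) allowed
(h) allowed
Total allowed: 5 of 8.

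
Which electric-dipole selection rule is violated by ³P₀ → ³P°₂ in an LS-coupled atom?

Initial level: S=1, L=1, J=0, parity even. Final level: S=1, L=1, J=2, parity odd.
ΔJ = 0, ±1 (not J=0↔0): J: 0 → 2, ΔJ = +2 — fails.
ΔS = 0: S: 1 → 1 — ok.
Parity must change: even → odd — ok.
ΔL = 0, ±1 (not L=0↔0): L: 1 → 1, ΔL = +0 — ok.

the ΔJ = 0, ±1 rule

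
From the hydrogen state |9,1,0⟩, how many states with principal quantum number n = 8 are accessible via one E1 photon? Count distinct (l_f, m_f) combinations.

E1 requires Δl = ±1, so l_f ∈ {0, 2}; with 0 ≤ l_f ≤ n_f−1 = 7, the allowed l_f values are {0, 2}.
For l_f = 0: m_f ∈ {m_i−1, m_i, m_i+1} ∩ [−0, 0] = {0} → 1 state.
For l_f = 2: m_f ∈ {m_i−1, m_i, m_i+1} ∩ [−2, 2] = {-1, 0, 1} → 3 states.
Total: 4.

4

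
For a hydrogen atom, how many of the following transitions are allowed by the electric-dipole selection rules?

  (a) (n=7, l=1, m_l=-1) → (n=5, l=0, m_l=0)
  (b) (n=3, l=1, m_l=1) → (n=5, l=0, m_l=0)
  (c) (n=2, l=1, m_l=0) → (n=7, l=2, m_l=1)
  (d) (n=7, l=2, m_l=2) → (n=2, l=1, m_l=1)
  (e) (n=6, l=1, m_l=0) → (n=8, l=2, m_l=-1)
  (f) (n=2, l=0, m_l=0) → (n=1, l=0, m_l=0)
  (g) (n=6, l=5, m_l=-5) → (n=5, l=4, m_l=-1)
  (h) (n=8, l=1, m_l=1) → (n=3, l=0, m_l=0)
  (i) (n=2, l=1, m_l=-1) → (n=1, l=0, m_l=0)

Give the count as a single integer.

(a) allowed
(b) allowed
(c) allowed
(d) allowed
(e) allowed
(f) forbidden — Δl = +0 (E1 requires Δl = ±1)
(g) forbidden — Δm_l = +4 (E1 requires Δm_l = 0, ±1)
(h) allowed
(i) allowed
Total allowed: 7 of 9.

7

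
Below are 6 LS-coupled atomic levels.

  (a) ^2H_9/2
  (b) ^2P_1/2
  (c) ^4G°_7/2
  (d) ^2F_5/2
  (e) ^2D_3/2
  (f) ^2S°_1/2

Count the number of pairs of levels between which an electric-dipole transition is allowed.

1

(a)–(b): forbidden (parity, ΔL, ΔJ).
(a)–(c): forbidden (ΔS).
(a)–(d): forbidden (parity, ΔL, ΔJ).
(a)–(e): forbidden (parity, ΔL, ΔJ).
(a)–(f): forbidden (ΔL, ΔJ).
(b)–(c): forbidden (ΔS, ΔL, ΔJ).
(b)–(d): forbidden (parity, ΔL, ΔJ).
(b)–(e): forbidden (parity).
(b)–(f): allowed.
(c)–(d): forbidden (ΔS).
(c)–(e): forbidden (ΔS, ΔL, ΔJ).
(c)–(f): forbidden (parity, ΔS, ΔL, ΔJ).
(d)–(e): forbidden (parity).
(d)–(f): forbidden (ΔL, ΔJ).
(e)–(f): forbidden (ΔL).
Allowed pairs: 1 of 15.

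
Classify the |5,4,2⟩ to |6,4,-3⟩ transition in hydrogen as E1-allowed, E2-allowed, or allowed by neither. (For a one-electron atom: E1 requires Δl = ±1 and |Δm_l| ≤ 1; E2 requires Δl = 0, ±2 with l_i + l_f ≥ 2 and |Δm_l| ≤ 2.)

neither

Δl = 4 − 4 = +0; l_i + l_f = 8.
Δm_l = -5.
E1 (Δl = ±1, |Δm_l| ≤ 1): not satisfied.
E2 (Δl = 0,±2, l_i+l_f ≥ 2, |Δm_l| ≤ 2): not satisfied.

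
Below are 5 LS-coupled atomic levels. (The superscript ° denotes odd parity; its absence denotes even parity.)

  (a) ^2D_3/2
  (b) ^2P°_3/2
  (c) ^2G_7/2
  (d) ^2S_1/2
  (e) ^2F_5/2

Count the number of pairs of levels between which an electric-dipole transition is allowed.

(a)–(b): allowed.
(a)–(c): forbidden (parity, ΔL, ΔJ).
(a)–(d): forbidden (parity, ΔL).
(a)–(e): forbidden (parity).
(b)–(c): forbidden (ΔL, ΔJ).
(b)–(d): allowed.
(b)–(e): forbidden (ΔL).
(c)–(d): forbidden (parity, ΔL, ΔJ).
(c)–(e): forbidden (parity).
(d)–(e): forbidden (parity, ΔL, ΔJ).
Allowed pairs: 2 of 10.

2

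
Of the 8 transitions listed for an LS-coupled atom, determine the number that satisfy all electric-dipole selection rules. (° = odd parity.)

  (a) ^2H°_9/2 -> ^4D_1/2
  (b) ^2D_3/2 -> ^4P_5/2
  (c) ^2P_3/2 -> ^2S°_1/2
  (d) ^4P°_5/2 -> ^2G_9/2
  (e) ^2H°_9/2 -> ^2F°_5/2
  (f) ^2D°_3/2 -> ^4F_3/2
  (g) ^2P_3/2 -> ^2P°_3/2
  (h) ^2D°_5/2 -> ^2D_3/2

3

(a) forbidden (ΔS, ΔL, ΔJ fail)
(b) forbidden (parity, ΔS fail)
(c) allowed
(d) forbidden (ΔS, ΔL, ΔJ fail)
(e) forbidden (parity, ΔL, ΔJ fail)
(f) forbidden (ΔS fails)
(g) allowed
(h) allowed
Total allowed: 3 of 8.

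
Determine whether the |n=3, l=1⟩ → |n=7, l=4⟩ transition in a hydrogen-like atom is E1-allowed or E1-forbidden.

Δl = 4 − 1 = +3; the E1 rule Δl = ±1 is fails.
The transition is electric-dipole forbidden.

forbidden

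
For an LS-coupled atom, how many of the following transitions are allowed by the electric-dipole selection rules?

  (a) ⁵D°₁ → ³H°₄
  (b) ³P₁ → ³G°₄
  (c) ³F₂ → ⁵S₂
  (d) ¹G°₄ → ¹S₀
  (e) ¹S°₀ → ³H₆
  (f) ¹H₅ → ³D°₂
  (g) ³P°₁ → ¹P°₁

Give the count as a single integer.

0

(a) forbidden (parity, ΔS, ΔL, ΔJ fail)
(b) forbidden (ΔL, ΔJ fail)
(c) forbidden (parity, ΔS, ΔL fail)
(d) forbidden (ΔL, ΔJ fail)
(e) forbidden (ΔS, ΔL, ΔJ fail)
(f) forbidden (ΔS, ΔL, ΔJ fail)
(g) forbidden (parity, ΔS fail)
Total allowed: 0 of 7.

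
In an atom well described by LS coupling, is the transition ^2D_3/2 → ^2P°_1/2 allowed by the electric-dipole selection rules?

Reading off the term symbols: S 1/2→1/2, L 2→1, J 3/2→1/2, parity even→odd.
Parity must change: even → odd — passes.
ΔS = 0: S: 1/2 → 1/2 — passes.
ΔL = 0, ±1 (not L=0↔0): L: 2 → 1, ΔL = -1 — passes.
ΔJ = 0, ±1 (not J=0↔0): J: 3/2 → 1/2, ΔJ = -1 — passes.
All four E1 rules are satisfied.

allowed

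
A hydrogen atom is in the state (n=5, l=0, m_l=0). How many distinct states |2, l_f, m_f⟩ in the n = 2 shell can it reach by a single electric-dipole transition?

3

E1 requires Δl = ±1, so l_f ∈ {-1, 1}; with 0 ≤ l_f ≤ n_f−1 = 1, the allowed l_f values are {1}.
For l_f = 1: m_f ∈ {m_i−1, m_i, m_i+1} ∩ [−1, 1] = {-1, 0, 1} → 3 states.
Total: 3.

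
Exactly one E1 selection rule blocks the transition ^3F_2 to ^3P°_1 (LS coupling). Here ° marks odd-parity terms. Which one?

Reading off the term symbols: S 1→1, L 3→1, J 2→1, parity even→odd.
Parity must change: even → odd — ✓.
ΔS = 0: S: 1 → 1 — ✓.
ΔL = 0, ±1 (not L=0↔0): L: 3 → 1, ΔL = -2 — ✗.
ΔJ = 0, ±1 (not J=0↔0): J: 2 → 1, ΔJ = -1 — ✓.

the ΔL = 0, ±1 rule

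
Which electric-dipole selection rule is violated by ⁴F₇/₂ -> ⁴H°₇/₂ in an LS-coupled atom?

Initial level: S=3/2, L=3, J=7/2, parity even. Final level: S=3/2, L=5, J=7/2, parity odd.
ΔS = 0: S: 3/2 → 3/2 — ok.
Parity must change: even → odd — ok.
ΔJ = 0, ±1 (not J=0↔0): J: 7/2 → 7/2, ΔJ = +0 — ok.
ΔL = 0, ±1 (not L=0↔0): L: 3 → 5, ΔL = +2 — fails.

the ΔL = 0, ±1 rule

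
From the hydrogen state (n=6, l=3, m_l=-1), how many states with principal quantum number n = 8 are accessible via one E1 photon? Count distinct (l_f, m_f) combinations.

6

E1 requires Δl = ±1, so l_f ∈ {2, 4}; with 0 ≤ l_f ≤ n_f−1 = 7, the allowed l_f values are {2, 4}.
For l_f = 2: m_f ∈ {m_i−1, m_i, m_i+1} ∩ [−2, 2] = {-2, -1, 0} → 3 states.
For l_f = 4: m_f ∈ {m_i−1, m_i, m_i+1} ∩ [−4, 4] = {-2, -1, 0} → 3 states.
Total: 6.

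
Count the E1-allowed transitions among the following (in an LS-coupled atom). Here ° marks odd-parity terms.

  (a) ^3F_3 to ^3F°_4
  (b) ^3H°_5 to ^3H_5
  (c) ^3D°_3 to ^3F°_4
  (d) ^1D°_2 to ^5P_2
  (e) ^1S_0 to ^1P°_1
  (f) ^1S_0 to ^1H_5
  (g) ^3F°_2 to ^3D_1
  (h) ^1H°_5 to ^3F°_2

4

(a) allowed
(b) allowed
(c) forbidden (parity fails)
(d) forbidden (ΔS fails)
(e) allowed
(f) forbidden (parity, ΔL, ΔJ fail)
(g) allowed
(h) forbidden (parity, ΔS, ΔL, ΔJ fail)
Total allowed: 4 of 8.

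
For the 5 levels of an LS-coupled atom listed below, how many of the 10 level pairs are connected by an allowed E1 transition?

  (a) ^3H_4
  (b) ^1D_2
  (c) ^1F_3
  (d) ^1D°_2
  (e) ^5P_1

2

(a)–(b): forbidden (parity, ΔS, ΔL, ΔJ).
(a)–(c): forbidden (parity, ΔS, ΔL).
(a)–(d): forbidden (ΔS, ΔL, ΔJ).
(a)–(e): forbidden (parity, ΔS, ΔL, ΔJ).
(b)–(c): forbidden (parity).
(b)–(d): allowed.
(b)–(e): forbidden (parity, ΔS).
(c)–(d): allowed.
(c)–(e): forbidden (parity, ΔS, ΔL, ΔJ).
(d)–(e): forbidden (ΔS).
Allowed pairs: 2 of 10.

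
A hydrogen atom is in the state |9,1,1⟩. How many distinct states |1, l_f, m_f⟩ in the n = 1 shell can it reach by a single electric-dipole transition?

1

E1 requires Δl = ±1, so l_f ∈ {0, 2}; with 0 ≤ l_f ≤ n_f−1 = 0, the allowed l_f values are {0}.
For l_f = 0: m_f ∈ {m_i−1, m_i, m_i+1} ∩ [−0, 0] = {0} → 1 state.
Total: 1.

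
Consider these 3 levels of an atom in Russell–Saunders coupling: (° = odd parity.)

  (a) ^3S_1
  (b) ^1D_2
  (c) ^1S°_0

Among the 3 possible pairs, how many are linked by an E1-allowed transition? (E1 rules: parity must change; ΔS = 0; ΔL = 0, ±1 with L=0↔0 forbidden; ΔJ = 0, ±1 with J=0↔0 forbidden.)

0

(a)–(b): forbidden (parity, ΔS, ΔL).
(a)–(c): forbidden (ΔS, ΔL).
(b)–(c): forbidden (ΔL, ΔJ).
Allowed pairs: 0 of 3.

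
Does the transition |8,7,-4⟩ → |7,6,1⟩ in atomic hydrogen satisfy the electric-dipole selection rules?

forbidden

l: 7 → 6 (Δl = -1). Δl = ±1 ok.
m_l: -4 → 1 (Δm_l = +5). |Δm_l| ≤ 1 fails.
The transition is electric-dipole forbidden.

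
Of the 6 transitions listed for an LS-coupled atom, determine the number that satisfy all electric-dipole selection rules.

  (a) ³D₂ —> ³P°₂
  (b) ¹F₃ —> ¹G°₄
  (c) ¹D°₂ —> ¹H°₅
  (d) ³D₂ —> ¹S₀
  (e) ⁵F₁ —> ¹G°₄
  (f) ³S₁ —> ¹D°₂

(a) allowed
(b) allowed
(c) forbidden (parity, ΔL, ΔJ fail)
(d) forbidden (parity, ΔS, ΔL, ΔJ fail)
(e) forbidden (ΔS, ΔJ fail)
(f) forbidden (ΔS, ΔL fail)
Total allowed: 2 of 6.

2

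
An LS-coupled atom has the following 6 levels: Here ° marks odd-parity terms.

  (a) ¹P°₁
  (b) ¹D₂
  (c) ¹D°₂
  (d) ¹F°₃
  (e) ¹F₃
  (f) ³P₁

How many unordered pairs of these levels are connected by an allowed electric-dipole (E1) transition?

5

(a)–(b): allowed.
(a)–(c): forbidden (parity).
(a)–(d): forbidden (parity, ΔL, ΔJ).
(a)–(e): forbidden (ΔL, ΔJ).
(a)–(f): forbidden (ΔS).
(b)–(c): allowed.
(b)–(d): allowed.
(b)–(e): forbidden (parity).
(b)–(f): forbidden (parity, ΔS).
(c)–(d): forbidden (parity).
(c)–(e): allowed.
(c)–(f): forbidden (ΔS).
(d)–(e): allowed.
(d)–(f): forbidden (ΔS, ΔL, ΔJ).
(e)–(f): forbidden (parity, ΔS, ΔL, ΔJ).
Allowed pairs: 5 of 15.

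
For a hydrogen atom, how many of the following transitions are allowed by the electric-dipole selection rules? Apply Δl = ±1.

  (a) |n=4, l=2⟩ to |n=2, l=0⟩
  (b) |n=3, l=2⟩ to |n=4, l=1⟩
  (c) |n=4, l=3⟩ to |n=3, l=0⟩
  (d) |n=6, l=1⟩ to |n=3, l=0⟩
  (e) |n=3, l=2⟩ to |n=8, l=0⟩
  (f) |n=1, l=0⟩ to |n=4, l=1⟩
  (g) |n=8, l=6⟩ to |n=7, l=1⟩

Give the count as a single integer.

(a) forbidden — Δl = -2 (E1 requires Δl = ±1)
(b) allowed
(c) forbidden — Δl = -3 (E1 requires Δl = ±1)
(d) allowed
(e) forbidden — Δl = -2 (E1 requires Δl = ±1)
(f) allowed
(g) forbidden — Δl = -5 (E1 requires Δl = ±1)
Total allowed: 3 of 7.

3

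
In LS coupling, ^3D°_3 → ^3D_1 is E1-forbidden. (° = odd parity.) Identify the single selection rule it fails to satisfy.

Initial level: S=1, L=2, J=3, parity odd. Final level: S=1, L=2, J=1, parity even.
ΔJ = 0, ±1 (not J=0↔0): J: 3 → 1, ΔJ = -2 — ✗.
ΔS = 0: S: 1 → 1 — ✓.
Parity must change: odd → even — ✓.
ΔL = 0, ±1 (not L=0↔0): L: 2 → 2, ΔL = +0 — ✓.

the ΔJ = 0, ±1 rule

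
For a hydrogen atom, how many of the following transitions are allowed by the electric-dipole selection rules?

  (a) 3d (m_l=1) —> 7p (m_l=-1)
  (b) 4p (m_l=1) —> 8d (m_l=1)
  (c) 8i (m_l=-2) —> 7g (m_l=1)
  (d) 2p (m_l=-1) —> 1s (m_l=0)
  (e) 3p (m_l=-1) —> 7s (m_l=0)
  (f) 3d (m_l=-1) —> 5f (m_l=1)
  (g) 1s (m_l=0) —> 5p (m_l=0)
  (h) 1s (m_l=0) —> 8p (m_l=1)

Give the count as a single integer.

(a) forbidden — Δm_l = -2 (E1 requires Δm_l = 0, ±1)
(b) allowed
(c) forbidden — Δl = -2 (E1 requires Δl = ±1); Δm_l = +3 (E1 requires Δm_l = 0, ±1)
(d) allowed
(e) allowed
(f) forbidden — Δm_l = +2 (E1 requires Δm_l = 0, ±1)
(g) allowed
(h) allowed
Total allowed: 5 of 8.

5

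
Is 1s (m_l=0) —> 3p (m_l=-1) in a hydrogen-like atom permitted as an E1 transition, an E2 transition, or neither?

E1

Δl = 1 − 0 = +1; l_i + l_f = 1.
Δm_l = -1.
E1 (Δl = ±1, |Δm_l| ≤ 1): satisfied.
E2 (Δl = 0,±2, l_i+l_f ≥ 2, |Δm_l| ≤ 2): not satisfied.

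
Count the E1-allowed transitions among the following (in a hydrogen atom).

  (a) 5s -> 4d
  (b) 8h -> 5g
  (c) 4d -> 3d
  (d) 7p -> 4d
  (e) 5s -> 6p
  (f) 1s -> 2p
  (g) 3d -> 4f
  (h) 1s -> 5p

(a) forbidden — Δl = +2 (E1 requires Δl = ±1)
(b) allowed
(c) forbidden — Δl = +0 (E1 requires Δl = ±1)
(d) allowed
(e) allowed
(f) allowed
(g) allowed
(h) allowed
Total allowed: 6 of 8.

6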